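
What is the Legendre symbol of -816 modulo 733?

Reduce the numerator: -816 ≡ 650 (mod 733), so (-816/733) = (650/733).
Factor out 2: 650 = 2·325. Since 733 ≡ 5 (mod 8), (2/733) = -1. Now have -(325/733).
325 ≡ 1 (mod 4), so quadratic reciprocity gives (325/733) = (733/325). Reduce: 733 ≡ 83 (mod 325). Now have -(83/325).
325 ≡ 1 (mod 4), so quadratic reciprocity gives (83/325) = (325/83). Reduce: 325 ≡ 76 (mod 83). Now have -(76/83).
Factor out 2: 76 = 2^2·19. Since 83 ≡ 3 (mod 8), (2/83) = -1, and (2/83)^2 = +1. Now have -(19/83).
Both 19 ≡ 3 and 83 ≡ 3 (mod 4), so reciprocity gives (19/83) = -(83/19). Reduce: 83 ≡ 7 (mod 19). Now have (7/19).
Both 7 ≡ 3 and 19 ≡ 3 (mod 4), so reciprocity gives (7/19) = -(19/7). Reduce: 19 ≡ 5 (mod 7). Now have -(5/7).
5 ≡ 1 (mod 4), so quadratic reciprocity gives (5/7) = (7/5). Reduce: 7 ≡ 2 (mod 5). Now have -(2/5).
Factor out 2: 2 = 2. Since 5 ≡ 5 (mod 8), (2/5) = -1. Now have (1/5).
(1/5) = 1. Collecting the sign factors: 1.

1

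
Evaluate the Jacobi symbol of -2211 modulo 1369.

Pull out -1: (-2211 / 1369) = (-1 / 1369)·(2211 / 1369). Since 1369 ≡ 1 (mod 4), (-1 / 1369) = +1. Now have (2211 / 1369).
Reduce the numerator: 2211 ≡ 842 (mod 1369), so (2211 / 1369) = (842 / 1369).
Factor out 2: 842 = 2·421. Since 1369 ≡ 1 (mod 8), (2 / 1369) = +1. Now have (421 / 1369).
421 ≡ 1 (mod 4), so quadratic reciprocity gives (421 / 1369) = (1369 / 421). Reduce: 1369 ≡ 106 (mod 421). Now have (106 / 421).
Factor out 2: 106 = 2·53. Since 421 ≡ 5 (mod 8), (2 / 421) = -1. Now have -(53 / 421).
53 ≡ 1 (mod 4), so quadratic reciprocity gives (53 / 421) = (421 / 53). Reduce: 421 ≡ 50 (mod 53). Now have -(50 / 53).
Factor out 2: 50 = 2·25. Since 53 ≡ 5 (mod 8), (2 / 53) = -1. Now have (25 / 53).
25 ≡ 1 (mod 4), so quadratic reciprocity gives (25 / 53) = (53 / 25). Reduce: 53 ≡ 3 (mod 25). Now have (3 / 25).
25 ≡ 1 (mod 4), so quadratic reciprocity gives (3 / 25) = (25 / 3). Reduce: 25 ≡ 1 (mod 3). Now have (1 / 3).
(1 / 3) = 1. Collecting the sign factors: 1.

1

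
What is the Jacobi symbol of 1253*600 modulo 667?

-1

By multiplicativity, (1253·600/667) = (1253/667)·(600/667).
First factor (1253/667):
Reduce the numerator: 1253 ≡ 586 (mod 667), so (1253/667) = (586/667).
Factor out 2: 586 = 2·293. Since 667 ≡ 3 (mod 8), (2/667) = -1. Now have -(293/667).
293 ≡ 1 (mod 4), so quadratic reciprocity gives (293/667) = (667/293). Reduce: 667 ≡ 81 (mod 293). Now have -(81/293).
81 ≡ 1 (mod 4), so quadratic reciprocity gives (81/293) = (293/81). Reduce: 293 ≡ 50 (mod 81). Now have -(50/81).
Factor out 2: 50 = 2·25. Since 81 ≡ 1 (mod 8), (2/81) = +1. Now have -(25/81).
25 ≡ 1 (mod 4), so quadratic reciprocity gives (25/81) = (81/25). Reduce: 81 ≡ 6 (mod 25). Now have -(6/25).
Factor out 2: 6 = 2·3. Since 25 ≡ 1 (mod 8), (2/25) = +1. Now have -(3/25).
25 ≡ 1 (mod 4), so quadratic reciprocity gives (3/25) = (25/3). Reduce: 25 ≡ 1 (mod 3). Now have -(1/3).
(1/3) = 1. Collecting the sign factors: -1.
Second factor (600/667):
Factor out 2: 600 = 2^3·75. Since 667 ≡ 3 (mod 8), (2/667) = -1, and (2/667)^3 = -1. Now have -(75/667).
Both 75 ≡ 3 and 667 ≡ 3 (mod 4), so reciprocity gives (75/667) = -(667/75). Reduce: 667 ≡ 67 (mod 75). Now have (67/75).
Both 67 ≡ 3 and 75 ≡ 3 (mod 4), so reciprocity gives (67/75) = -(75/67). Reduce: 75 ≡ 8 (mod 67). Now have -(8/67).
Factor out 2: 8 = 2^3. Since 67 ≡ 3 (mod 8), (2/67) = -1, and (2/67)^3 = -1. Now have (1/67).
(1/67) = 1. Collecting the sign factors: 1.
Product: (-1)·(1) = -1.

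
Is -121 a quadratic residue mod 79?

no

Reduce the numerator: -121 ≡ 37 (mod 79), so (-121|79) = (37|79).
37 ≡ 1 (mod 4), so quadratic reciprocity gives (37|79) = (79|37). Reduce: 79 ≡ 5 (mod 37). Now have (5|37).
5 ≡ 1 (mod 4), so quadratic reciprocity gives (5|37) = (37|5). Reduce: 37 ≡ 2 (mod 5). Now have (2|5).
Factor out 2: 2 = 2. Since 5 ≡ 5 (mod 8), (2|5) = -1. Now have -(1|5).
(1|5) = 1. Collecting the sign factors: -1.
The Legendre symbol is -1, so x^2 ≡ -121 (mod 79) has no solution.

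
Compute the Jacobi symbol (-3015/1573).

1

Reduce the numerator: -3015 ≡ 131 (mod 1573), so (-3015/1573) = (131/1573).
1573 ≡ 1 (mod 4), so quadratic reciprocity gives (131/1573) = (1573/131). Reduce: 1573 ≡ 1 (mod 131). Now have (1/131).
(1/131) = 1. Collecting the sign factors: 1.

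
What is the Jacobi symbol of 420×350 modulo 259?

By multiplicativity, (420·350/259) = (420/259)·(350/259).
First factor (420/259):
(420/259)
  = (161/259)    [420 ≡ 161 mod 259]
  = (259/161)    [QR: 161 ≡ 1 mod 4, sign kept]
  = (98/161)    [259 ≡ 98 mod 161]
  = (49/161)    [161 ≡ 1 mod 8 ⇒ (2/161) = +1]
  = (161/49)    [QR: 49 ≡ 1 mod 4, sign kept]
  = (14/49)    [161 ≡ 14 mod 49]
  = (7/49)    [49 ≡ 1 mod 8 ⇒ (2/49) = +1]
  = (49/7)    [QR: 49 ≡ 1 mod 4, sign kept]
  = (0/7)    [49 ≡ 0 mod 7]
  = 0    [numerator 0, gcd > 1]
Second factor (350/259):
(350/259)
  = (91/259)    [350 ≡ 91 mod 259]
  = -(259/91)    [QR: both ≡ 3 mod 4, sign flips]
  = -(77/91)    [259 ≡ 77 mod 91]
  = -(91/77)    [QR: 77 ≡ 1 mod 4, sign kept]
  = -(14/77)    [91 ≡ 14 mod 77]
  = (7/77)    [77 ≡ 5 mod 8 ⇒ (2/77) = -1]
  = (77/7)    [QR: 77 ≡ 1 mod 4, sign kept]
  = (0/7)    [77 ≡ 0 mod 7]
  = 0    [numerator 0, gcd > 1]
Product: (0)·(0) = 0.

0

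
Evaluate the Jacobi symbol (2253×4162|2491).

-1

By multiplicativity, (2253·4162|2491) = (2253|2491)·(4162|2491).
First factor (2253|2491):
2253 ≡ 1 (mod 4), so quadratic reciprocity gives (2253|2491) = (2491|2253). Reduce: 2491 ≡ 238 (mod 2253). Now have (238|2253).
Factor out 2: 238 = 2·119. Since 2253 ≡ 5 (mod 8), (2|2253) = -1. Now have -(119|2253).
2253 ≡ 1 (mod 4), so quadratic reciprocity gives (119|2253) = (2253|119). Reduce: 2253 ≡ 111 (mod 119). Now have -(111|119).
Both 111 ≡ 3 and 119 ≡ 3 (mod 4), so reciprocity gives (111|119) = -(119|111). Reduce: 119 ≡ 8 (mod 111). Now have (8|111).
Factor out 2: 8 = 2^3. Since 111 ≡ 7 (mod 8), (2|111) = +1, and (2|111)^3 = +1. Now have (1|111).
(1|111) = 1. Collecting the sign factors: 1.
Second factor (4162|2491):
Reduce the numerator: 4162 ≡ 1671 (mod 2491), so (4162|2491) = (1671|2491).
Both 1671 ≡ 3 and 2491 ≡ 3 (mod 4), so reciprocity gives (1671|2491) = -(2491|1671). Reduce: 2491 ≡ 820 (mod 1671). Now have -(820|1671).
Factor out 2: 820 = 2^2·205. Since 1671 ≡ 7 (mod 8), (2|1671) = +1, and (2|1671)^2 = +1. Now have -(205|1671).
205 ≡ 1 (mod 4), so quadratic reciprocity gives (205|1671) = (1671|205). Reduce: 1671 ≡ 31 (mod 205). Now have -(31|205).
205 ≡ 1 (mod 4), so quadratic reciprocity gives (31|205) = (205|31). Reduce: 205 ≡ 19 (mod 31). Now have -(19|31).
Both 19 ≡ 3 and 31 ≡ 3 (mod 4), so reciprocity gives (19|31) = -(31|19). Reduce: 31 ≡ 12 (mod 19). Now have (12|19).
Factor out 2: 12 = 2^2·3. Since 19 ≡ 3 (mod 8), (2|19) = -1, and (2|19)^2 = +1. Now have (3|19).
Both 3 ≡ 3 and 19 ≡ 3 (mod 4), so reciprocity gives (3|19) = -(19|3). Reduce: 19 ≡ 1 (mod 3). Now have -(1|3).
(1|3) = 1. Collecting the sign factors: -1.
Product: (1)·(-1) = -1.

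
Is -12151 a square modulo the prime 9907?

yes

Pull out -1: (-12151|9907) = (-1|9907)·(12151|9907). Since 9907 ≡ 3 (mod 4), (-1|9907) = -1. Now have -(12151|9907).
Reduce the numerator: 12151 ≡ 2244 (mod 9907), so (12151|9907) = (2244|9907).
Factor out 2: 2244 = 2^2·561. Since 9907 ≡ 3 (mod 8), (2|9907) = -1, and (2|9907)^2 = +1. Now have -(561|9907).
561 ≡ 1 (mod 4), so quadratic reciprocity gives (561|9907) = (9907|561). Reduce: 9907 ≡ 370 (mod 561). Now have -(370|561).
Factor out 2: 370 = 2·185. Since 561 ≡ 1 (mod 8), (2|561) = +1. Now have -(185|561).
185 ≡ 1 (mod 4), so quadratic reciprocity gives (185|561) = (561|185). Reduce: 561 ≡ 6 (mod 185). Now have -(6|185).
Factor out 2: 6 = 2·3. Since 185 ≡ 1 (mod 8), (2|185) = +1. Now have -(3|185).
185 ≡ 1 (mod 4), so quadratic reciprocity gives (3|185) = (185|3). Reduce: 185 ≡ 2 (mod 3). Now have -(2|3).
Factor out 2: 2 = 2. Since 3 ≡ 3 (mod 8), (2|3) = -1. Now have (1|3).
(1|3) = 1. Collecting the sign factors: 1.
The Legendre symbol is 1, so x^2 ≡ -12151 (mod 9907) has solution.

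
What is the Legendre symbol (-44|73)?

(-44|73)
  = (44|73)    [73 ≡ 1 mod 4 ⇒ (-1|73) = +1]
  = (11|73)    [73 ≡ 1 mod 8 ⇒ (2|73)^2 = +1]
  = (73|11)    [QR: 73 ≡ 1 mod 4, sign kept]
  = (7|11)    [73 ≡ 7 mod 11]
  = -(11|7)    [QR: both ≡ 3 mod 4, sign flips]
  = -(4|7)    [11 ≡ 4 mod 7]
  = -(1|7)    [7 ≡ 7 mod 8 ⇒ (2|7)^2 = +1]
  = -1    [(1|7) = 1]

-1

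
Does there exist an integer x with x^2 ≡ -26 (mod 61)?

(-26/61)
  = (35/61)    [-26 ≡ 35 mod 61]
  = (61/35)    [QR: 61 ≡ 1 mod 4, sign kept]
  = (26/35)    [61 ≡ 26 mod 35]
  = -(13/35)    [35 ≡ 3 mod 8 ⇒ (2/35) = -1]
  = -(35/13)    [QR: 13 ≡ 1 mod 4, sign kept]
  = -(9/13)    [35 ≡ 9 mod 13]
  = -(13/9)    [QR: 9 ≡ 1 mod 4, sign kept]
  = -(4/9)    [13 ≡ 4 mod 9]
  = -(1/9)    [9 ≡ 1 mod 8 ⇒ (2/9)^2 = +1]
  = -1    [(1/9) = 1]
The Legendre symbol is -1, so x^2 ≡ -26 (mod 61) has no solution.

no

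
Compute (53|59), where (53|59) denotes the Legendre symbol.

1

(53|59)
  = (59|53)    [QR: 53 ≡ 1 mod 4, sign kept]
  = (6|53)    [59 ≡ 6 mod 53]
  = -(3|53)    [53 ≡ 5 mod 8 ⇒ (2|53) = -1]
  = -(53|3)    [QR: 53 ≡ 1 mod 4, sign kept]
  = -(2|3)    [53 ≡ 2 mod 3]
  = (1|3)    [3 ≡ 3 mod 8 ⇒ (2|3) = -1]
  = 1    [(1|3) = 1]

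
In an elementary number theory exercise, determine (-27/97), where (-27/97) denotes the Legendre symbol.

1

Reduce the numerator: -27 ≡ 70 (mod 97), so (-27/97) = (70/97).
Factor out 2: 70 = 2·35. Since 97 ≡ 1 (mod 8), (2/97) = +1. Now have (35/97).
97 ≡ 1 (mod 4), so quadratic reciprocity gives (35/97) = (97/35). Reduce: 97 ≡ 27 (mod 35). Now have (27/35).
Both 27 ≡ 3 and 35 ≡ 3 (mod 4), so reciprocity gives (27/35) = -(35/27). Reduce: 35 ≡ 8 (mod 27). Now have -(8/27).
Factor out 2: 8 = 2^3. Since 27 ≡ 3 (mod 8), (2/27) = -1, and (2/27)^3 = -1. Now have (1/27).
(1/27) = 1. Collecting the sign factors: 1.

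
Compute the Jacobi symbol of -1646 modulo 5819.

Reduce the numerator: -1646 ≡ 4173 (mod 5819), so (-1646/5819) = (4173/5819).
4173 ≡ 1 (mod 4), so quadratic reciprocity gives (4173/5819) = (5819/4173). Reduce: 5819 ≡ 1646 (mod 4173). Now have (1646/4173).
Factor out 2: 1646 = 2·823. Since 4173 ≡ 5 (mod 8), (2/4173) = -1. Now have -(823/4173).
4173 ≡ 1 (mod 4), so quadratic reciprocity gives (823/4173) = (4173/823). Reduce: 4173 ≡ 58 (mod 823). Now have -(58/823).
Factor out 2: 58 = 2·29. Since 823 ≡ 7 (mod 8), (2/823) = +1. Now have -(29/823).
29 ≡ 1 (mod 4), so quadratic reciprocity gives (29/823) = (823/29). Reduce: 823 ≡ 11 (mod 29). Now have -(11/29).
29 ≡ 1 (mod 4), so quadratic reciprocity gives (11/29) = (29/11). Reduce: 29 ≡ 7 (mod 11). Now have -(7/11).
Both 7 ≡ 3 and 11 ≡ 3 (mod 4), so reciprocity gives (7/11) = -(11/7). Reduce: 11 ≡ 4 (mod 7). Now have (4/7).
Factor out 2: 4 = 2^2. Since 7 ≡ 7 (mod 8), (2/7) = +1, and (2/7)^2 = +1. Now have (1/7).
(1/7) = 1. Collecting the sign factors: 1.

1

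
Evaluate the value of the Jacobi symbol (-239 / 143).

-1

Pull out -1: (-239 / 143) = (-1 / 143)·(239 / 143). Since 143 ≡ 3 (mod 4), (-1 / 143) = -1. Now have -(239 / 143).
Reduce the numerator: 239 ≡ 96 (mod 143), so (239 / 143) = (96 / 143).
Factor out 2: 96 = 2^5·3. Since 143 ≡ 7 (mod 8), (2 / 143) = +1, and (2 / 143)^5 = +1. Now have -(3 / 143).
Both 3 ≡ 3 and 143 ≡ 3 (mod 4), so reciprocity gives (3 / 143) = -(143 / 3). Reduce: 143 ≡ 2 (mod 3). Now have (2 / 3).
Factor out 2: 2 = 2. Since 3 ≡ 3 (mod 8), (2 / 3) = -1. Now have -(1 / 3).
(1 / 3) = 1. Collecting the sign factors: -1.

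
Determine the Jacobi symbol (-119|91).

Pull out -1: (-119|91) = (-1|91)·(119|91). Since 91 ≡ 3 (mod 4), (-1|91) = -1. Now have -(119|91).
Reduce the numerator: 119 ≡ 28 (mod 91), so (119|91) = (28|91).
Factor out 2: 28 = 2^2·7. Since 91 ≡ 3 (mod 8), (2|91) = -1, and (2|91)^2 = +1. Now have -(7|91).
Both 7 ≡ 3 and 91 ≡ 3 (mod 4), so reciprocity gives (7|91) = -(91|7). Reduce: 91 ≡ 0 (mod 7). Now have (0|7).
The numerator is now 0 with denominator 7 > 1: the symbol is 0.

0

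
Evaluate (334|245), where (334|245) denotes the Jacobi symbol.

(334|245)
  = (89|245)    [334 ≡ 89 mod 245]
  = (245|89)    [QR: 89 ≡ 1 mod 4, sign kept]
  = (67|89)    [245 ≡ 67 mod 89]
  = (89|67)    [QR: 89 ≡ 1 mod 4, sign kept]
  = (22|67)    [89 ≡ 22 mod 67]
  = -(11|67)    [67 ≡ 3 mod 8 ⇒ (2|67) = -1]
  = (67|11)    [QR: both ≡ 3 mod 4, sign flips]
  = (1|11)    [67 ≡ 1 mod 11]
  = 1    [(1|11) = 1]

1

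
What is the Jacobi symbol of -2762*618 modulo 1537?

By multiplicativity, (-2762·618 / 1537) = (-2762 / 1537)·(618 / 1537).
First factor (-2762 / 1537):
Reduce the numerator: -2762 ≡ 312 (mod 1537), so (-2762 / 1537) = (312 / 1537).
Factor out 2: 312 = 2^3·39. Since 1537 ≡ 1 (mod 8), (2 / 1537) = +1, and (2 / 1537)^3 = +1. Now have (39 / 1537).
1537 ≡ 1 (mod 4), so quadratic reciprocity gives (39 / 1537) = (1537 / 39). Reduce: 1537 ≡ 16 (mod 39). Now have (16 / 39).
Factor out 2: 16 = 2^4. Since 39 ≡ 7 (mod 8), (2 / 39) = +1, and (2 / 39)^4 = +1. Now have (1 / 39).
(1 / 39) = 1. Collecting the sign factors: 1.
Second factor (618 / 1537):
Factor out 2: 618 = 2·309. Since 1537 ≡ 1 (mod 8), (2 / 1537) = +1. Now have (309 / 1537).
309 ≡ 1 (mod 4), so quadratic reciprocity gives (309 / 1537) = (1537 / 309). Reduce: 1537 ≡ 301 (mod 309). Now have (301 / 309).
301 ≡ 1 (mod 4), so quadratic reciprocity gives (301 / 309) = (309 / 301). Reduce: 309 ≡ 8 (mod 301). Now have (8 / 301).
Factor out 2: 8 = 2^3. Since 301 ≡ 5 (mod 8), (2 / 301) = -1, and (2 / 301)^3 = -1. Now have -(1 / 301).
(1 / 301) = 1. Collecting the sign factors: -1.
Product: (1)·(-1) = -1.

-1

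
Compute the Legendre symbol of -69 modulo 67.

Reduce the numerator: -69 ≡ 65 (mod 67), so (-69|67) = (65|67).
65 ≡ 1 (mod 4), so quadratic reciprocity gives (65|67) = (67|65). Reduce: 67 ≡ 2 (mod 65). Now have (2|65).
Factor out 2: 2 = 2. Since 65 ≡ 1 (mod 8), (2|65) = +1. Now have (1|65).
(1|65) = 1. Collecting the sign factors: 1.

1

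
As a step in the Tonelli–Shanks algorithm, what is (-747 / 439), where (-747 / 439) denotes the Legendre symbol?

Reduce the numerator: -747 ≡ 131 (mod 439), so (-747 / 439) = (131 / 439).
Both 131 ≡ 3 and 439 ≡ 3 (mod 4), so reciprocity gives (131 / 439) = -(439 / 131). Reduce: 439 ≡ 46 (mod 131). Now have -(46 / 131).
Factor out 2: 46 = 2·23. Since 131 ≡ 3 (mod 8), (2 / 131) = -1. Now have (23 / 131).
Both 23 ≡ 3 and 131 ≡ 3 (mod 4), so reciprocity gives (23 / 131) = -(131 / 23). Reduce: 131 ≡ 16 (mod 23). Now have -(16 / 23).
Factor out 2: 16 = 2^4. Since 23 ≡ 7 (mod 8), (2 / 23) = +1, and (2 / 23)^4 = +1. Now have -(1 / 23).
(1 / 23) = 1. Collecting the sign factors: -1.

-1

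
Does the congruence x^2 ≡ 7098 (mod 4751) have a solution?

yes

(7098|4751)
  = (2347|4751)    [7098 ≡ 2347 mod 4751]
  = -(4751|2347)    [QR: both ≡ 3 mod 4, sign flips]
  = -(57|2347)    [4751 ≡ 57 mod 2347]
  = -(2347|57)    [QR: 57 ≡ 1 mod 4, sign kept]
  = -(10|57)    [2347 ≡ 10 mod 57]
  = -(5|57)    [57 ≡ 1 mod 8 ⇒ (2|57) = +1]
  = -(57|5)    [QR: 5 ≡ 1 mod 4, sign kept]
  = -(2|5)    [57 ≡ 2 mod 5]
  = (1|5)    [5 ≡ 5 mod 8 ⇒ (2|5) = -1]
  = 1    [(1|5) = 1]
(7098|4751) = 1, and 4751 is prime, so 7098 is a quadratic residue mod 4751.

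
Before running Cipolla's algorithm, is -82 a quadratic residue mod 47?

yes

(-82/47)
  = -(82/47)    [47 ≡ 3 mod 4 ⇒ (-1/47) = -1]
  = -(35/47)    [82 ≡ 35 mod 47]
  = (47/35)    [QR: both ≡ 3 mod 4, sign flips]
  = (12/35)    [47 ≡ 12 mod 35]
  = (3/35)    [35 ≡ 3 mod 8 ⇒ (2/35)^2 = +1]
  = -(35/3)    [QR: both ≡ 3 mod 4, sign flips]
  = -(2/3)    [35 ≡ 2 mod 3]
  = (1/3)    [3 ≡ 3 mod 8 ⇒ (2/3) = -1]
  = 1    [(1/3) = 1]
(-82/47) = 1, and 47 is prime, so -82 is a quadratic residue mod 47.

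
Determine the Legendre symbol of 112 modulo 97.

(112 / 97)
  = (15 / 97)    [112 ≡ 15 mod 97]
  = (97 / 15)    [QR: 97 ≡ 1 mod 4, sign kept]
  = (7 / 15)    [97 ≡ 7 mod 15]
  = -(15 / 7)    [QR: both ≡ 3 mod 4, sign flips]
  = -(1 / 7)    [15 ≡ 1 mod 7]
  = -1    [(1 / 7) = 1]

-1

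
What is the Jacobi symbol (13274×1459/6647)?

-1

By multiplicativity, (13274·1459/6647) = (13274/6647)·(1459/6647).
First factor (13274/6647):
Reduce the numerator: 13274 ≡ 6627 (mod 6647), so (13274/6647) = (6627/6647).
Both 6627 ≡ 3 and 6647 ≡ 3 (mod 4), so reciprocity gives (6627/6647) = -(6647/6627). Reduce: 6647 ≡ 20 (mod 6627). Now have -(20/6627).
Factor out 2: 20 = 2^2·5. Since 6627 ≡ 3 (mod 8), (2/6627) = -1, and (2/6627)^2 = +1. Now have -(5/6627).
5 ≡ 1 (mod 4), so quadratic reciprocity gives (5/6627) = (6627/5). Reduce: 6627 ≡ 2 (mod 5). Now have -(2/5).
Factor out 2: 2 = 2. Since 5 ≡ 5 (mod 8), (2/5) = -1. Now have (1/5).
(1/5) = 1. Collecting the sign factors: 1.
Second factor (1459/6647):
Both 1459 ≡ 3 and 6647 ≡ 3 (mod 4), so reciprocity gives (1459/6647) = -(6647/1459). Reduce: 6647 ≡ 811 (mod 1459). Now have -(811/1459).
Both 811 ≡ 3 and 1459 ≡ 3 (mod 4), so reciprocity gives (811/1459) = -(1459/811). Reduce: 1459 ≡ 648 (mod 811). Now have (648/811).
Factor out 2: 648 = 2^3·81. Since 811 ≡ 3 (mod 8), (2/811) = -1, and (2/811)^3 = -1. Now have -(81/811).
81 ≡ 1 (mod 4), so quadratic reciprocity gives (81/811) = (811/81). Reduce: 811 ≡ 1 (mod 81). Now have -(1/81).
(1/81) = 1. Collecting the sign factors: -1.
Product: (1)·(-1) = -1.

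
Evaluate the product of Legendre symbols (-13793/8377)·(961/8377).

1

By multiplicativity, (-13793·961/8377) = (-13793/8377)·(961/8377).
First factor (-13793/8377):
Pull out -1: (-13793/8377) = (-1/8377)·(13793/8377). Since 8377 ≡ 1 (mod 4), (-1/8377) = +1. Now have (13793/8377).
Reduce the numerator: 13793 ≡ 5416 (mod 8377), so (13793/8377) = (5416/8377).
Factor out 2: 5416 = 2^3·677. Since 8377 ≡ 1 (mod 8), (2/8377) = +1, and (2/8377)^3 = +1. Now have (677/8377).
677 ≡ 1 (mod 4), so quadratic reciprocity gives (677/8377) = (8377/677). Reduce: 8377 ≡ 253 (mod 677). Now have (253/677).
253 ≡ 1 (mod 4), so quadratic reciprocity gives (253/677) = (677/253). Reduce: 677 ≡ 171 (mod 253). Now have (171/253).
253 ≡ 1 (mod 4), so quadratic reciprocity gives (171/253) = (253/171). Reduce: 253 ≡ 82 (mod 171). Now have (82/171).
Factor out 2: 82 = 2·41. Since 171 ≡ 3 (mod 8), (2/171) = -1. Now have -(41/171).
41 ≡ 1 (mod 4), so quadratic reciprocity gives (41/171) = (171/41). Reduce: 171 ≡ 7 (mod 41). Now have -(7/41).
41 ≡ 1 (mod 4), so quadratic reciprocity gives (7/41) = (41/7). Reduce: 41 ≡ 6 (mod 7). Now have -(6/7).
Factor out 2: 6 = 2·3. Since 7 ≡ 7 (mod 8), (2/7) = +1. Now have -(3/7).
Both 3 ≡ 3 and 7 ≡ 3 (mod 4), so reciprocity gives (3/7) = -(7/3). Reduce: 7 ≡ 1 (mod 3). Now have (1/3).
(1/3) = 1. Collecting the sign factors: 1.
Second factor (961/8377):
961 ≡ 1 (mod 4), so quadratic reciprocity gives (961/8377) = (8377/961). Reduce: 8377 ≡ 689 (mod 961). Now have (689/961).
689 ≡ 1 (mod 4), so quadratic reciprocity gives (689/961) = (961/689). Reduce: 961 ≡ 272 (mod 689). Now have (272/689).
Factor out 2: 272 = 2^4·17. Since 689 ≡ 1 (mod 8), (2/689) = +1, and (2/689)^4 = +1. Now have (17/689).
17 ≡ 1 (mod 4), so quadratic reciprocity gives (17/689) = (689/17). Reduce: 689 ≡ 9 (mod 17). Now have (9/17).
9 ≡ 1 (mod 4), so quadratic reciprocity gives (9/17) = (17/9). Reduce: 17 ≡ 8 (mod 9). Now have (8/9).
Factor out 2: 8 = 2^3. Since 9 ≡ 1 (mod 8), (2/9) = +1, and (2/9)^3 = +1. Now have (1/9).
(1/9) = 1. Collecting the sign factors: 1.
Product: (1)·(1) = 1.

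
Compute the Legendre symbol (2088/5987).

-1

Factor out 2: 2088 = 2^3·261. Since 5987 ≡ 3 (mod 8), (2/5987) = -1, and (2/5987)^3 = -1. Now have -(261/5987).
261 ≡ 1 (mod 4), so quadratic reciprocity gives (261/5987) = (5987/261). Reduce: 5987 ≡ 245 (mod 261). Now have -(245/261).
245 ≡ 1 (mod 4), so quadratic reciprocity gives (245/261) = (261/245). Reduce: 261 ≡ 16 (mod 245). Now have -(16/245).
Factor out 2: 16 = 2^4. Since 245 ≡ 5 (mod 8), (2/245) = -1, and (2/245)^4 = +1. Now have -(1/245).
(1/245) = 1. Collecting the sign factors: -1.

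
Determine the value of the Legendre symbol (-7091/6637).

1

Reduce the numerator: -7091 ≡ 6183 (mod 6637), so (-7091/6637) = (6183/6637).
6637 ≡ 1 (mod 4), so quadratic reciprocity gives (6183/6637) = (6637/6183). Reduce: 6637 ≡ 454 (mod 6183). Now have (454/6183).
Factor out 2: 454 = 2·227. Since 6183 ≡ 7 (mod 8), (2/6183) = +1. Now have (227/6183).
Both 227 ≡ 3 and 6183 ≡ 3 (mod 4), so reciprocity gives (227/6183) = -(6183/227). Reduce: 6183 ≡ 54 (mod 227). Now have -(54/227).
Factor out 2: 54 = 2·27. Since 227 ≡ 3 (mod 8), (2/227) = -1. Now have (27/227).
Both 27 ≡ 3 and 227 ≡ 3 (mod 4), so reciprocity gives (27/227) = -(227/27). Reduce: 227 ≡ 11 (mod 27). Now have -(11/27).
Both 11 ≡ 3 and 27 ≡ 3 (mod 4), so reciprocity gives (11/27) = -(27/11). Reduce: 27 ≡ 5 (mod 11). Now have (5/11).
5 ≡ 1 (mod 4), so quadratic reciprocity gives (5/11) = (11/5). Reduce: 11 ≡ 1 (mod 5). Now have (1/5).
(1/5) = 1. Collecting the sign factors: 1.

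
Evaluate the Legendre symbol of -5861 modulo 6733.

-1

Pull out -1: (-5861/6733) = (-1/6733)·(5861/6733). Since 6733 ≡ 1 (mod 4), (-1/6733) = +1. Now have (5861/6733).
5861 ≡ 1 (mod 4), so quadratic reciprocity gives (5861/6733) = (6733/5861). Reduce: 6733 ≡ 872 (mod 5861). Now have (872/5861).
Factor out 2: 872 = 2^3·109. Since 5861 ≡ 5 (mod 8), (2/5861) = -1, and (2/5861)^3 = -1. Now have -(109/5861).
109 ≡ 1 (mod 4), so quadratic reciprocity gives (109/5861) = (5861/109). Reduce: 5861 ≡ 84 (mod 109). Now have -(84/109).
Factor out 2: 84 = 2^2·21. Since 109 ≡ 5 (mod 8), (2/109) = -1, and (2/109)^2 = +1. Now have -(21/109).
21 ≡ 1 (mod 4), so quadratic reciprocity gives (21/109) = (109/21). Reduce: 109 ≡ 4 (mod 21). Now have -(4/21).
Factor out 2: 4 = 2^2. Since 21 ≡ 5 (mod 8), (2/21) = -1, and (2/21)^2 = +1. Now have -(1/21).
(1/21) = 1. Collecting the sign factors: -1.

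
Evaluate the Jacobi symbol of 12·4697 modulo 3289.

By multiplicativity, (12·4697/3289) = (12/3289)·(4697/3289).
First factor (12/3289):
Factor out 2: 12 = 2^2·3. Since 3289 ≡ 1 (mod 8), (2/3289) = +1, and (2/3289)^2 = +1. Now have (3/3289).
3289 ≡ 1 (mod 4), so quadratic reciprocity gives (3/3289) = (3289/3). Reduce: 3289 ≡ 1 (mod 3). Now have (1/3).
(1/3) = 1. Collecting the sign factors: 1.
Second factor (4697/3289):
Reduce the numerator: 4697 ≡ 1408 (mod 3289), so (4697/3289) = (1408/3289).
Factor out 2: 1408 = 2^7·11. Since 3289 ≡ 1 (mod 8), (2/3289) = +1, and (2/3289)^7 = +1. Now have (11/3289).
3289 ≡ 1 (mod 4), so quadratic reciprocity gives (11/3289) = (3289/11). Reduce: 3289 ≡ 0 (mod 11). Now have (0/11).
The numerator is now 0 with denominator 11 > 1: the symbol is 0.
Product: (1)·(0) = 0.

0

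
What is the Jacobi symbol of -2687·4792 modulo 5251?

By multiplicativity, (-2687·4792/5251) = (-2687/5251)·(4792/5251).
First factor (-2687/5251):
Reduce the numerator: -2687 ≡ 2564 (mod 5251), so (-2687/5251) = (2564/5251).
Factor out 2: 2564 = 2^2·641. Since 5251 ≡ 3 (mod 8), (2/5251) = -1, and (2/5251)^2 = +1. Now have (641/5251).
641 ≡ 1 (mod 4), so quadratic reciprocity gives (641/5251) = (5251/641). Reduce: 5251 ≡ 123 (mod 641). Now have (123/641).
641 ≡ 1 (mod 4), so quadratic reciprocity gives (123/641) = (641/123). Reduce: 641 ≡ 26 (mod 123). Now have (26/123).
Factor out 2: 26 = 2·13. Since 123 ≡ 3 (mod 8), (2/123) = -1. Now have -(13/123).
13 ≡ 1 (mod 4), so quadratic reciprocity gives (13/123) = (123/13). Reduce: 123 ≡ 6 (mod 13). Now have -(6/13).
Factor out 2: 6 = 2·3. Since 13 ≡ 5 (mod 8), (2/13) = -1. Now have (3/13).
13 ≡ 1 (mod 4), so quadratic reciprocity gives (3/13) = (13/3). Reduce: 13 ≡ 1 (mod 3). Now have (1/3).
(1/3) = 1. Collecting the sign factors: 1.
Second factor (4792/5251):
Factor out 2: 4792 = 2^3·599. Since 5251 ≡ 3 (mod 8), (2/5251) = -1, and (2/5251)^3 = -1. Now have -(599/5251).
Both 599 ≡ 3 and 5251 ≡ 3 (mod 4), so reciprocity gives (599/5251) = -(5251/599). Reduce: 5251 ≡ 459 (mod 599). Now have (459/599).
Both 459 ≡ 3 and 599 ≡ 3 (mod 4), so reciprocity gives (459/599) = -(599/459). Reduce: 599 ≡ 140 (mod 459). Now have -(140/459).
Factor out 2: 140 = 2^2·35. Since 459 ≡ 3 (mod 8), (2/459) = -1, and (2/459)^2 = +1. Now have -(35/459).
Both 35 ≡ 3 and 459 ≡ 3 (mod 4), so reciprocity gives (35/459) = -(459/35). Reduce: 459 ≡ 4 (mod 35). Now have (4/35).
Factor out 2: 4 = 2^2. Since 35 ≡ 3 (mod 8), (2/35) = -1, and (2/35)^2 = +1. Now have (1/35).
(1/35) = 1. Collecting the sign factors: 1.
Product: (1)·(1) = 1.

1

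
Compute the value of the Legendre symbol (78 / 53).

1

Reduce the numerator: 78 ≡ 25 (mod 53), so (78 / 53) = (25 / 53).
25 ≡ 1 (mod 4), so quadratic reciprocity gives (25 / 53) = (53 / 25). Reduce: 53 ≡ 3 (mod 25). Now have (3 / 25).
25 ≡ 1 (mod 4), so quadratic reciprocity gives (3 / 25) = (25 / 3). Reduce: 25 ≡ 1 (mod 3). Now have (1 / 3).
(1 / 3) = 1. Collecting the sign factors: 1.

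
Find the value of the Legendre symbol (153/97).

Reduce the numerator: 153 ≡ 56 (mod 97), so (153/97) = (56/97).
Factor out 2: 56 = 2^3·7. Since 97 ≡ 1 (mod 8), (2/97) = +1, and (2/97)^3 = +1. Now have (7/97).
97 ≡ 1 (mod 4), so quadratic reciprocity gives (7/97) = (97/7). Reduce: 97 ≡ 6 (mod 7). Now have (6/7).
Factor out 2: 6 = 2·3. Since 7 ≡ 7 (mod 8), (2/7) = +1. Now have (3/7).
Both 3 ≡ 3 and 7 ≡ 3 (mod 4), so reciprocity gives (3/7) = -(7/3). Reduce: 7 ≡ 1 (mod 3). Now have -(1/3).
(1/3) = 1. Collecting the sign factors: -1.

-1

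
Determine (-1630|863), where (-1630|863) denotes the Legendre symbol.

1

(-1630|863)
  = (96|863)    [-1630 ≡ 96 mod 863]
  = (3|863)    [863 ≡ 7 mod 8 ⇒ (2|863)^5 = +1]
  = -(863|3)    [QR: both ≡ 3 mod 4, sign flips]
  = -(2|3)    [863 ≡ 2 mod 3]
  = (1|3)    [3 ≡ 3 mod 8 ⇒ (2|3) = -1]
  = 1    [(1|3) = 1]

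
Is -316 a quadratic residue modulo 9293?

yes

(-316/9293)
  = (8977/9293)    [-316 ≡ 8977 mod 9293]
  = (9293/8977)    [QR: 8977 ≡ 1 mod 4, sign kept]
  = (316/8977)    [9293 ≡ 316 mod 8977]
  = (79/8977)    [8977 ≡ 1 mod 8 ⇒ (2/8977)^2 = +1]
  = (8977/79)    [QR: 8977 ≡ 1 mod 4, sign kept]
  = (50/79)    [8977 ≡ 50 mod 79]
  = (25/79)    [79 ≡ 7 mod 8 ⇒ (2/79) = +1]
  = (79/25)    [QR: 25 ≡ 1 mod 4, sign kept]
  = (4/25)    [79 ≡ 4 mod 25]
  = (1/25)    [25 ≡ 1 mod 8 ⇒ (2/25)^2 = +1]
  = 1    [(1/25) = 1]
(-316/9293) = 1, and 9293 is prime, so -316 is a quadratic residue mod 9293.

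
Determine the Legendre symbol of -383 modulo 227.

1

Pull out -1: (-383 / 227) = (-1 / 227)·(383 / 227). Since 227 ≡ 3 (mod 4), (-1 / 227) = -1. Now have -(383 / 227).
Reduce the numerator: 383 ≡ 156 (mod 227), so (383 / 227) = (156 / 227).
Factor out 2: 156 = 2^2·39. Since 227 ≡ 3 (mod 8), (2 / 227) = -1, and (2 / 227)^2 = +1. Now have -(39 / 227).
Both 39 ≡ 3 and 227 ≡ 3 (mod 4), so reciprocity gives (39 / 227) = -(227 / 39). Reduce: 227 ≡ 32 (mod 39). Now have (32 / 39).
Factor out 2: 32 = 2^5. Since 39 ≡ 7 (mod 8), (2 / 39) = +1, and (2 / 39)^5 = +1. Now have (1 / 39).
(1 / 39) = 1. Collecting the sign factors: 1.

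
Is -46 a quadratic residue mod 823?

yes

(-46|823)
  = (777|823)    [-46 ≡ 777 mod 823]
  = (823|777)    [QR: 777 ≡ 1 mod 4, sign kept]
  = (46|777)    [823 ≡ 46 mod 777]
  = (23|777)    [777 ≡ 1 mod 8 ⇒ (2|777) = +1]
  = (777|23)    [QR: 777 ≡ 1 mod 4, sign kept]
  = (18|23)    [777 ≡ 18 mod 23]
  = (9|23)    [23 ≡ 7 mod 8 ⇒ (2|23) = +1]
  = (23|9)    [QR: 9 ≡ 1 mod 4, sign kept]
  = (5|9)    [23 ≡ 5 mod 9]
  = (9|5)    [QR: 5 ≡ 1 mod 4, sign kept]
  = (4|5)    [9 ≡ 4 mod 5]
  = (1|5)    [5 ≡ 5 mod 8 ⇒ (2|5)^2 = +1]
  = 1    [(1|5) = 1]
(-46|823) = 1, and 823 is prime, so -46 is a quadratic residue mod 823.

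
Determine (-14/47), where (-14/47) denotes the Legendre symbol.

Reduce the numerator: -14 ≡ 33 (mod 47), so (-14/47) = (33/47).
33 ≡ 1 (mod 4), so quadratic reciprocity gives (33/47) = (47/33). Reduce: 47 ≡ 14 (mod 33). Now have (14/33).
Factor out 2: 14 = 2·7. Since 33 ≡ 1 (mod 8), (2/33) = +1. Now have (7/33).
33 ≡ 1 (mod 4), so quadratic reciprocity gives (7/33) = (33/7). Reduce: 33 ≡ 5 (mod 7). Now have (5/7).
5 ≡ 1 (mod 4), so quadratic reciprocity gives (5/7) = (7/5). Reduce: 7 ≡ 2 (mod 5). Now have (2/5).
Factor out 2: 2 = 2. Since 5 ≡ 5 (mod 8), (2/5) = -1. Now have -(1/5).
(1/5) = 1. Collecting the sign factors: -1.

-1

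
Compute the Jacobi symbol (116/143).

Factor out 2: 116 = 2^2·29. Since 143 ≡ 7 (mod 8), (2/143) = +1, and (2/143)^2 = +1. Now have (29/143).
29 ≡ 1 (mod 4), so quadratic reciprocity gives (29/143) = (143/29). Reduce: 143 ≡ 27 (mod 29). Now have (27/29).
29 ≡ 1 (mod 4), so quadratic reciprocity gives (27/29) = (29/27). Reduce: 29 ≡ 2 (mod 27). Now have (2/27).
Factor out 2: 2 = 2. Since 27 ≡ 3 (mod 8), (2/27) = -1. Now have -(1/27).
(1/27) = 1. Collecting the sign factors: -1.

-1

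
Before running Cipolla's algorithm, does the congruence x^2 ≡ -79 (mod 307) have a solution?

no

Pull out -1: (-79|307) = (-1|307)·(79|307). Since 307 ≡ 3 (mod 4), (-1|307) = -1. Now have -(79|307).
Both 79 ≡ 3 and 307 ≡ 3 (mod 4), so reciprocity gives (79|307) = -(307|79). Reduce: 307 ≡ 70 (mod 79). Now have (70|79).
Factor out 2: 70 = 2·35. Since 79 ≡ 7 (mod 8), (2|79) = +1. Now have (35|79).
Both 35 ≡ 3 and 79 ≡ 3 (mod 4), so reciprocity gives (35|79) = -(79|35). Reduce: 79 ≡ 9 (mod 35). Now have -(9|35).
9 ≡ 1 (mod 4), so quadratic reciprocity gives (9|35) = (35|9). Reduce: 35 ≡ 8 (mod 9). Now have -(8|9).
Factor out 2: 8 = 2^3. Since 9 ≡ 1 (mod 8), (2|9) = +1, and (2|9)^3 = +1. Now have -(1|9).
(1|9) = 1. Collecting the sign factors: -1.
(-79|307) = -1, and 307 is prime, so -79 is not a quadratic residue mod 307.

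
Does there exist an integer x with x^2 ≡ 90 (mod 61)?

Reduce the numerator: 90 ≡ 29 (mod 61), so (90/61) = (29/61).
29 ≡ 1 (mod 4), so quadratic reciprocity gives (29/61) = (61/29). Reduce: 61 ≡ 3 (mod 29). Now have (3/29).
29 ≡ 1 (mod 4), so quadratic reciprocity gives (3/29) = (29/3). Reduce: 29 ≡ 2 (mod 3). Now have (2/3).
Factor out 2: 2 = 2. Since 3 ≡ 3 (mod 8), (2/3) = -1. Now have -(1/3).
(1/3) = 1. Collecting the sign factors: -1.
(90/61) = -1, and 61 is prime, so 90 is not a quadratic residue mod 61.

no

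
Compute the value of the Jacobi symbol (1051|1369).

1

(1051|1369)
  = (1369|1051)    [QR: 1369 ≡ 1 mod 4, sign kept]
  = (318|1051)    [1369 ≡ 318 mod 1051]
  = -(159|1051)    [1051 ≡ 3 mod 8 ⇒ (2|1051) = -1]
  = (1051|159)    [QR: both ≡ 3 mod 4, sign flips]
  = (97|159)    [1051 ≡ 97 mod 159]
  = (159|97)    [QR: 97 ≡ 1 mod 4, sign kept]
  = (62|97)    [159 ≡ 62 mod 97]
  = (31|97)    [97 ≡ 1 mod 8 ⇒ (2|97) = +1]
  = (97|31)    [QR: 97 ≡ 1 mod 4, sign kept]
  = (4|31)    [97 ≡ 4 mod 31]
  = (1|31)    [31 ≡ 7 mod 8 ⇒ (2|31)^2 = +1]
  = 1    [(1|31) = 1]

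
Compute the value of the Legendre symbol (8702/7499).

-1

(8702/7499)
  = (1203/7499)    [8702 ≡ 1203 mod 7499]
  = -(7499/1203)    [QR: both ≡ 3 mod 4, sign flips]
  = -(281/1203)    [7499 ≡ 281 mod 1203]
  = -(1203/281)    [QR: 281 ≡ 1 mod 4, sign kept]
  = -(79/281)    [1203 ≡ 79 mod 281]
  = -(281/79)    [QR: 281 ≡ 1 mod 4, sign kept]
  = -(44/79)    [281 ≡ 44 mod 79]
  = -(11/79)    [79 ≡ 7 mod 8 ⇒ (2/79)^2 = +1]
  = (79/11)    [QR: both ≡ 3 mod 4, sign flips]
  = (2/11)    [79 ≡ 2 mod 11]
  = -(1/11)    [11 ≡ 3 mod 8 ⇒ (2/11) = -1]
  = -1    [(1/11) = 1]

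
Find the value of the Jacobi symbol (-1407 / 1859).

1

(-1407 / 1859)
  = (452 / 1859)    [-1407 ≡ 452 mod 1859]
  = (113 / 1859)    [1859 ≡ 3 mod 8 ⇒ (2 / 1859)^2 = +1]
  = (1859 / 113)    [QR: 113 ≡ 1 mod 4, sign kept]
  = (51 / 113)    [1859 ≡ 51 mod 113]
  = (113 / 51)    [QR: 113 ≡ 1 mod 4, sign kept]
  = (11 / 51)    [113 ≡ 11 mod 51]
  = -(51 / 11)    [QR: both ≡ 3 mod 4, sign flips]
  = -(7 / 11)    [51 ≡ 7 mod 11]
  = (11 / 7)    [QR: both ≡ 3 mod 4, sign flips]
  = (4 / 7)    [11 ≡ 4 mod 7]
  = (1 / 7)    [7 ≡ 7 mod 8 ⇒ (2 / 7)^2 = +1]
  = 1    [(1 / 7) = 1]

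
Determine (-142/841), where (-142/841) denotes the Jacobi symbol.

Reduce the numerator: -142 ≡ 699 (mod 841), so (-142/841) = (699/841).
841 ≡ 1 (mod 4), so quadratic reciprocity gives (699/841) = (841/699). Reduce: 841 ≡ 142 (mod 699). Now have (142/699).
Factor out 2: 142 = 2·71. Since 699 ≡ 3 (mod 8), (2/699) = -1. Now have -(71/699).
Both 71 ≡ 3 and 699 ≡ 3 (mod 4), so reciprocity gives (71/699) = -(699/71). Reduce: 699 ≡ 60 (mod 71). Now have (60/71).
Factor out 2: 60 = 2^2·15. Since 71 ≡ 7 (mod 8), (2/71) = +1, and (2/71)^2 = +1. Now have (15/71).
Both 15 ≡ 3 and 71 ≡ 3 (mod 4), so reciprocity gives (15/71) = -(71/15). Reduce: 71 ≡ 11 (mod 15). Now have -(11/15).
Both 11 ≡ 3 and 15 ≡ 3 (mod 4), so reciprocity gives (11/15) = -(15/11). Reduce: 15 ≡ 4 (mod 11). Now have (4/11).
Factor out 2: 4 = 2^2. Since 11 ≡ 3 (mod 8), (2/11) = -1, and (2/11)^2 = +1. Now have (1/11).
(1/11) = 1. Collecting the sign factors: 1.

1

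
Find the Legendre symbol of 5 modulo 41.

1

5 ≡ 1 (mod 4), so quadratic reciprocity gives (5 / 41) = (41 / 5). Reduce: 41 ≡ 1 (mod 5). Now have (1 / 5).
(1 / 5) = 1. Collecting the sign factors: 1.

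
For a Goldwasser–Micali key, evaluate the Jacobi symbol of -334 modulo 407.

(-334|407)
  = -(334|407)    [407 ≡ 3 mod 4 ⇒ (-1|407) = -1]
  = -(167|407)    [407 ≡ 7 mod 8 ⇒ (2|407) = +1]
  = (407|167)    [QR: both ≡ 3 mod 4, sign flips]
  = (73|167)    [407 ≡ 73 mod 167]
  = (167|73)    [QR: 73 ≡ 1 mod 4, sign kept]
  = (21|73)    [167 ≡ 21 mod 73]
  = (73|21)    [QR: 21 ≡ 1 mod 4, sign kept]
  = (10|21)    [73 ≡ 10 mod 21]
  = -(5|21)    [21 ≡ 5 mod 8 ⇒ (2|21) = -1]
  = -(21|5)    [QR: 5 ≡ 1 mod 4, sign kept]
  = -(1|5)    [21 ≡ 1 mod 5]
  = -1    [(1|5) = 1]

-1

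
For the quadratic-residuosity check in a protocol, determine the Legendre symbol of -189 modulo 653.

-1

Reduce the numerator: -189 ≡ 464 (mod 653), so (-189/653) = (464/653).
Factor out 2: 464 = 2^4·29. Since 653 ≡ 5 (mod 8), (2/653) = -1, and (2/653)^4 = +1. Now have (29/653).
29 ≡ 1 (mod 4), so quadratic reciprocity gives (29/653) = (653/29). Reduce: 653 ≡ 15 (mod 29). Now have (15/29).
29 ≡ 1 (mod 4), so quadratic reciprocity gives (15/29) = (29/15). Reduce: 29 ≡ 14 (mod 15). Now have (14/15).
Factor out 2: 14 = 2·7. Since 15 ≡ 7 (mod 8), (2/15) = +1. Now have (7/15).
Both 7 ≡ 3 and 15 ≡ 3 (mod 4), so reciprocity gives (7/15) = -(15/7). Reduce: 15 ≡ 1 (mod 7). Now have -(1/7).
(1/7) = 1. Collecting the sign factors: -1.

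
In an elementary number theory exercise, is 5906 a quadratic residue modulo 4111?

(5906|4111)
  = (1795|4111)    [5906 ≡ 1795 mod 4111]
  = -(4111|1795)    [QR: both ≡ 3 mod 4, sign flips]
  = -(521|1795)    [4111 ≡ 521 mod 1795]
  = -(1795|521)    [QR: 521 ≡ 1 mod 4, sign kept]
  = -(232|521)    [1795 ≡ 232 mod 521]
  = -(29|521)    [521 ≡ 1 mod 8 ⇒ (2|521)^3 = +1]
  = -(521|29)    [QR: 29 ≡ 1 mod 4, sign kept]
  = -(28|29)    [521 ≡ 28 mod 29]
  = -(7|29)    [29 ≡ 5 mod 8 ⇒ (2|29)^2 = +1]
  = -(29|7)    [QR: 29 ≡ 1 mod 4, sign kept]
  = -(1|7)    [29 ≡ 1 mod 7]
  = -1    [(1|7) = 1]
(5906|4111) = -1, and 4111 is prime, so 5906 is not a quadratic residue mod 4111.

no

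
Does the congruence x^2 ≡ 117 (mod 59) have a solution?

Reduce the numerator: 117 ≡ 58 (mod 59), so (117/59) = (58/59).
Factor out 2: 58 = 2·29. Since 59 ≡ 3 (mod 8), (2/59) = -1. Now have -(29/59).
29 ≡ 1 (mod 4), so quadratic reciprocity gives (29/59) = (59/29). Reduce: 59 ≡ 1 (mod 29). Now have -(1/29).
(1/29) = 1. Collecting the sign factors: -1.
(117/59) = -1, and 59 is prime, so 117 is not a quadratic residue mod 59.

no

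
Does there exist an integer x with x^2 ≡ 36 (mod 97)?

yes

Factor out 2: 36 = 2^2·9. Since 97 ≡ 1 (mod 8), (2/97) = +1, and (2/97)^2 = +1. Now have (9/97).
9 ≡ 1 (mod 4), so quadratic reciprocity gives (9/97) = (97/9). Reduce: 97 ≡ 7 (mod 9). Now have (7/9).
9 ≡ 1 (mod 4), so quadratic reciprocity gives (7/9) = (9/7). Reduce: 9 ≡ 2 (mod 7). Now have (2/7).
Factor out 2: 2 = 2. Since 7 ≡ 7 (mod 8), (2/7) = +1. Now have (1/7).
(1/7) = 1. Collecting the sign factors: 1.
(36/97) = 1, and 97 is prime, so 36 is a quadratic residue mod 97.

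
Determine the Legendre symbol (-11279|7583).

-1

(-11279|7583)
  = (3887|7583)    [-11279 ≡ 3887 mod 7583]
  = -(7583|3887)    [QR: both ≡ 3 mod 4, sign flips]
  = -(3696|3887)    [7583 ≡ 3696 mod 3887]
  = -(231|3887)    [3887 ≡ 7 mod 8 ⇒ (2|3887)^4 = +1]
  = (3887|231)    [QR: both ≡ 3 mod 4, sign flips]
  = (191|231)    [3887 ≡ 191 mod 231]
  = -(231|191)    [QR: both ≡ 3 mod 4, sign flips]
  = -(40|191)    [231 ≡ 40 mod 191]
  = -(5|191)    [191 ≡ 7 mod 8 ⇒ (2|191)^3 = +1]
  = -(191|5)    [QR: 5 ≡ 1 mod 4, sign kept]
  = -(1|5)    [191 ≡ 1 mod 5]
  = -1    [(1|5) = 1]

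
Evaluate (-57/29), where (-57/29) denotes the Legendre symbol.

Reduce the numerator: -57 ≡ 1 (mod 29), so (-57/29) = (1/29).
(1/29) = 1. Collecting the sign factors: 1.

1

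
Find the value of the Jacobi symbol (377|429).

(377|429)
  = (429|377)    [QR: 377 ≡ 1 mod 4, sign kept]
  = (52|377)    [429 ≡ 52 mod 377]
  = (13|377)    [377 ≡ 1 mod 8 ⇒ (2|377)^2 = +1]
  = (377|13)    [QR: 13 ≡ 1 mod 4, sign kept]
  = (0|13)    [377 ≡ 0 mod 13]
  = 0    [numerator 0, gcd > 1]

0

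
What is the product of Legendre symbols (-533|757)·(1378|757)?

1

By multiplicativity, (-533·1378|757) = (-533|757)·(1378|757).
First factor (-533|757):
Pull out -1: (-533|757) = (-1|757)·(533|757). Since 757 ≡ 1 (mod 4), (-1|757) = +1. Now have (533|757).
533 ≡ 1 (mod 4), so quadratic reciprocity gives (533|757) = (757|533). Reduce: 757 ≡ 224 (mod 533). Now have (224|533).
Factor out 2: 224 = 2^5·7. Since 533 ≡ 5 (mod 8), (2|533) = -1, and (2|533)^5 = -1. Now have -(7|533).
533 ≡ 1 (mod 4), so quadratic reciprocity gives (7|533) = (533|7). Reduce: 533 ≡ 1 (mod 7). Now have -(1|7).
(1|7) = 1. Collecting the sign factors: -1.
Second factor (1378|757):
Reduce the numerator: 1378 ≡ 621 (mod 757), so (1378|757) = (621|757).
621 ≡ 1 (mod 4), so quadratic reciprocity gives (621|757) = (757|621). Reduce: 757 ≡ 136 (mod 621). Now have (136|621).
Factor out 2: 136 = 2^3·17. Since 621 ≡ 5 (mod 8), (2|621) = -1, and (2|621)^3 = -1. Now have -(17|621).
17 ≡ 1 (mod 4), so quadratic reciprocity gives (17|621) = (621|17). Reduce: 621 ≡ 9 (mod 17). Now have -(9|17).
9 ≡ 1 (mod 4), so quadratic reciprocity gives (9|17) = (17|9). Reduce: 17 ≡ 8 (mod 9). Now have -(8|9).
Factor out 2: 8 = 2^3. Since 9 ≡ 1 (mod 8), (2|9) = +1, and (2|9)^3 = +1. Now have -(1|9).
(1|9) = 1. Collecting the sign factors: -1.
Product: (-1)·(-1) = 1.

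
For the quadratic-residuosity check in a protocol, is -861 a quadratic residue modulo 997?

Reduce the numerator: -861 ≡ 136 (mod 997), so (-861/997) = (136/997).
Factor out 2: 136 = 2^3·17. Since 997 ≡ 5 (mod 8), (2/997) = -1, and (2/997)^3 = -1. Now have -(17/997).
17 ≡ 1 (mod 4), so quadratic reciprocity gives (17/997) = (997/17). Reduce: 997 ≡ 11 (mod 17). Now have -(11/17).
17 ≡ 1 (mod 4), so quadratic reciprocity gives (11/17) = (17/11). Reduce: 17 ≡ 6 (mod 11). Now have -(6/11).
Factor out 2: 6 = 2·3. Since 11 ≡ 3 (mod 8), (2/11) = -1. Now have (3/11).
Both 3 ≡ 3 and 11 ≡ 3 (mod 4), so reciprocity gives (3/11) = -(11/3). Reduce: 11 ≡ 2 (mod 3). Now have -(2/3).
Factor out 2: 2 = 2. Since 3 ≡ 3 (mod 8), (2/3) = -1. Now have (1/3).
(1/3) = 1. Collecting the sign factors: 1.
(-861/997) = 1, and 997 is prime, so -861 is a quadratic residue mod 997.

yes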